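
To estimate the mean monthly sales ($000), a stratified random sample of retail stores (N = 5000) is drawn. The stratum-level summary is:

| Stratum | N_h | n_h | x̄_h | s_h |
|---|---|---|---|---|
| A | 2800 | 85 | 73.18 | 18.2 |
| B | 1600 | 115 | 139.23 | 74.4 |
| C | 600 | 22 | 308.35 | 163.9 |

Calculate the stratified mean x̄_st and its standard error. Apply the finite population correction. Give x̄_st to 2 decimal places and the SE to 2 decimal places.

x̄_st = Σ W_h x̄_h = (2800·73.18 + 1600·139.23 + 600·308.35)/5000 = 122.53640
V̂(x̄_st) = Σ W_h² (1 − n_h/N_h) s_h²/n_h, with W_h = N_h/N and N = 5000:
  stratum A: (2800/5000)²·(1 − 85/2800)·18.2²/85 = 1.18498
  stratum B: (1600/5000)²·(1 − 115/1600)·74.4²/115 = 4.57461
  stratum C: (600/5000)²·(1 − 22/600)·163.9²/22 = 16.9385
V̂(x̄_st) = 22.6981
SE(x̄_st) = √22.6981 = 4.76425

x̄_st ≈ 122.54, SE ≈ 4.76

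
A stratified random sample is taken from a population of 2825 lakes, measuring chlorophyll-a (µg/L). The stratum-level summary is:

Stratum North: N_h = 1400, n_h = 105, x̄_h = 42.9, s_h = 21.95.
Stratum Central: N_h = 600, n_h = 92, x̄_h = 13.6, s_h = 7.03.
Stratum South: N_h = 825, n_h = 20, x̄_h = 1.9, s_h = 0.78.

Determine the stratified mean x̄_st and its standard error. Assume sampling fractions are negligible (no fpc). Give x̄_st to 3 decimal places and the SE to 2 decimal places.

x̄_st ≈ 24.704, SE ≈ 1.07

x̄_st = Σ W_h x̄_h = (1400·42.9 + 600·13.6 + 825·1.9)/2825 = 24.70354
V̂(x̄_st) = Σ W_h² s_h²/n_h, with W_h = N_h/N and N = 2825:
  stratum North: (1400/2825)²·21.95²/105 = 1.12694
  stratum Central: (600/2825)²·7.03²/92 = 0.024232
  stratum South: (825/2825)²·0.78²/20 = 0.00259436
V̂(x̄_st) = 1.15376
SE(x̄_st) = √1.15376 = 1.07413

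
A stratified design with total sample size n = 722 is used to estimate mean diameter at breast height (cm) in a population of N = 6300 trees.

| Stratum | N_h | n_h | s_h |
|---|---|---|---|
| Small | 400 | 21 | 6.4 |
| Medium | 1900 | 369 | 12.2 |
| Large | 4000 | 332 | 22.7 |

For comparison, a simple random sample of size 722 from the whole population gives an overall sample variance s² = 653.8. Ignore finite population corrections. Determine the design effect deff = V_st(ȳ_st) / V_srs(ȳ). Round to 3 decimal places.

deff ≈ 0.740

V̂(ȳ_st) = Σ W_h² s_h²/n_h, with W_h = N_h/N and N = 6300:
  stratum Small: (400/6300)²·6.4²/21 = 0.00786284
  stratum Medium: (1900/6300)²·12.2²/369 = 0.0366876
  stratum Large: (4000/6300)²·22.7²/332 = 0.62568
V_st = 0.670231
V_srs = s²/n = 653.8/722 = 0.90554
deff = V_st / V_srs = 0.670231/0.90554 = 0.7401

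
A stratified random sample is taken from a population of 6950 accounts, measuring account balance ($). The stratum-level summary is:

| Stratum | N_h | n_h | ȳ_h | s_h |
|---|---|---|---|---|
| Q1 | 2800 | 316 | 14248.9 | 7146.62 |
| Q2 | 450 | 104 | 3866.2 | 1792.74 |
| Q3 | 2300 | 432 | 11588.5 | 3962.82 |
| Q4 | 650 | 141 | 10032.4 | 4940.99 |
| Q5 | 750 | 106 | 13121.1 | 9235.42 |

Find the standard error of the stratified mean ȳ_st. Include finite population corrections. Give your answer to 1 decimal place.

SE(ȳ_st) ≈ 189.3

V̂(ȳ_st) = Σ W_h² (1 − n_h/N_h) s_h²/n_h, with W_h = N_h/N and N = 6950:
  stratum Q1: (2800/6950)²·(1 − 316/2800)·7146.62²/316 = 23273.1
  stratum Q2: (450/6950)²·(1 − 104/450)·1792.74²/104 = 99.614
  stratum Q3: (2300/6950)²·(1 − 432/2300)·3962.82²/432 = 3233.4
  stratum Q4: (650/6950)²·(1 − 141/650)·4940.99²/141 = 1185.96
  stratum Q5: (750/6950)²·(1 − 106/750)·9235.42²/106 = 8046.09
V̂(ȳ_st) = 35838.2
SE(ȳ_st) = √35838.2 = 189.31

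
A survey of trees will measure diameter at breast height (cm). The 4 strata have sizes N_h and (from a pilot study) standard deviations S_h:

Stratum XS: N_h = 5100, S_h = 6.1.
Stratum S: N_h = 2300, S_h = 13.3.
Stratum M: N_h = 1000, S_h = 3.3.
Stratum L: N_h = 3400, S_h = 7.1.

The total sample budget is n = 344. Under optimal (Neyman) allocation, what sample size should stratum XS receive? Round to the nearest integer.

120

Neyman allocation: n_h = n · N_h S_h / Σ N_i S_i, with n = 344.
  stratum XS: N_h·S_h = 5100·6.1 = 31110.00
  stratum S: N_h·S_h = 2300·13.3 = 30590.00
  stratum M: N_h·S_h = 1000·3.3 = 3300.00
  stratum L: N_h·S_h = 3400·7.1 = 24140.00
Σ N_h S_h = 89140.00
n for stratum XS = 344·31110.00/89140.00 = 120.057 → 120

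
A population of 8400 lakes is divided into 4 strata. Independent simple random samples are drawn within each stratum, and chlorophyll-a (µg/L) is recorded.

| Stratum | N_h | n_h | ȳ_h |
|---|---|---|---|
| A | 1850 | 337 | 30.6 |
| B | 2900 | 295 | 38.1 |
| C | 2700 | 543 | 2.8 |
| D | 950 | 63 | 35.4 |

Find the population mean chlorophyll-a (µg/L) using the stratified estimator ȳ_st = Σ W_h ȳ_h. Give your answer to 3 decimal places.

ȳ_st ≈ 24.796

N = Σ N_h = 8400. Stratum weights W_h = N_h/N.
ȳ_st = (1850·30.6 + 2900·38.1 + 2700·2.8 + 950·35.4) / 8400 = 24.79643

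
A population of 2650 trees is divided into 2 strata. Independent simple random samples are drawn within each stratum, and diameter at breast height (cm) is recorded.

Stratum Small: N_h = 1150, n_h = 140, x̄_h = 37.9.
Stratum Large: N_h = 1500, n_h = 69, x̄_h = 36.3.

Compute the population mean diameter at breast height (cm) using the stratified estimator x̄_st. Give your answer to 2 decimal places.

N = Σ N_h = 2650. Stratum weights W_h = N_h/N.
x̄_st = (1150·37.9 + 1500·36.3) / 2650 = 36.9943

x̄_st ≈ 36.99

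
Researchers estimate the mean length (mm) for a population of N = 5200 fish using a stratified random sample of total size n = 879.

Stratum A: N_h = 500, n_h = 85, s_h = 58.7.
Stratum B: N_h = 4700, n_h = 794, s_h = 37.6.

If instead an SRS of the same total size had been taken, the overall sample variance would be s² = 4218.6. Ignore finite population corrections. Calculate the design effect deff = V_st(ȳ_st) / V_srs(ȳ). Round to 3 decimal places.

deff ≈ 0.381

V̂(ȳ_st) = Σ W_h² s_h²/n_h, with W_h = N_h/N and N = 5200:
  stratum A: (500/5200)²·58.7²/85 = 0.374792
  stratum B: (4700/5200)²·37.6²/794 = 1.4546
V_st = 1.82939
V_srs = s²/n = 4218.6/879 = 4.79932
deff = V_st / V_srs = 1.82939/4.79932 = 0.3812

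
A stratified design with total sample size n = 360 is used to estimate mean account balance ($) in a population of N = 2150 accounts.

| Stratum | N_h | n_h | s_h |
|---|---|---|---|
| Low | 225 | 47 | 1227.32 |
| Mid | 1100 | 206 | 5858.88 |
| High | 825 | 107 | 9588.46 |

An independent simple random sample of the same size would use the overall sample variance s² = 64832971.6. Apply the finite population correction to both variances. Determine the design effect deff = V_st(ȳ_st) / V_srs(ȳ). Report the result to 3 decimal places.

V̂(ȳ_st) = Σ W_h² (1 − n_h/N_h) s_h²/n_h, with W_h = N_h/N and N = 2150:
  stratum Low: (225/2150)²·(1 − 47/225)·1227.32²/47 = 277.679
  stratum Mid: (1100/2150)²·(1 − 206/1100)·5858.88²/206 = 35449.9
  stratum High: (825/2150)²·(1 − 107/825)·9588.46²/107 = 110107
V_st = 145835
V_srs = (1 − 360/2150)·64832971.6/360 = 149937
deff = V_st / V_srs = 145835/149937 = 0.9726

deff ≈ 0.973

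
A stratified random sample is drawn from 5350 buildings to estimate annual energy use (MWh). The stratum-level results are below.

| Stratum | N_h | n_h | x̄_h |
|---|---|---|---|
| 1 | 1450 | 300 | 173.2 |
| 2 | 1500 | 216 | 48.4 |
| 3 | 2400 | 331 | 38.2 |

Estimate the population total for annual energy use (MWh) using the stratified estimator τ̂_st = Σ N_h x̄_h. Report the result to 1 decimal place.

τ̂_st ≈ 415420.0

τ̂_st = Σ N_h x̄_h = 1450·173.2 + 1500·48.4 + 2400·38.2 = 415420.0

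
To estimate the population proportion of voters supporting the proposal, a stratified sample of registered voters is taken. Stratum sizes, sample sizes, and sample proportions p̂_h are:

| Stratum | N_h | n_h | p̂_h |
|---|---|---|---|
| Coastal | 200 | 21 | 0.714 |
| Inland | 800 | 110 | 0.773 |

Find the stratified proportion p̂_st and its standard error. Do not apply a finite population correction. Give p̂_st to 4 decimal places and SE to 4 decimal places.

N = 1000; stratum weights W_h = N_h/N.
p̂_st = Σ W_h p̂_h = (200·0.714 + 800·0.773)/1000 = 0.76120
V̂(p̂_st) = Σ W_h² p̂_h(1−p̂_h)/(n_h−1):
  stratum Coastal: (200/1000)²·0.714·0.286/20 = 0.000408408
  stratum Inland: (800/1000)²·0.773·0.227/109 = 0.00103029
V̂(p̂_st) = 0.0014387; SE = √V̂ = 0.0379302

p̂_st ≈ 0.7612, SE ≈ 0.0379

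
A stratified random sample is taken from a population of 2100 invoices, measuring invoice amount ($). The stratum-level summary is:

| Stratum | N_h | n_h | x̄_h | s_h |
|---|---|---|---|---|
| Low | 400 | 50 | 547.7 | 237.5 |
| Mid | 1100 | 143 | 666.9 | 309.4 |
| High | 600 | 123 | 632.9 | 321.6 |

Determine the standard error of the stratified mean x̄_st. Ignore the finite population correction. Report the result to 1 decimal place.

V̂(x̄_st) = Σ W_h² s_h²/n_h, with W_h = N_h/N and N = 2100:
  stratum Low: (400/2100)²·237.5²/50 = 40.9297
  stratum Mid: (1100/2100)²·309.4²/143 = 183.676
  stratum High: (600/2100)²·321.6²/123 = 68.6422
V̂(x̄_st) = 293.247
SE(x̄_st) = √293.247 = 17.1245

SE(x̄_st) ≈ 17.1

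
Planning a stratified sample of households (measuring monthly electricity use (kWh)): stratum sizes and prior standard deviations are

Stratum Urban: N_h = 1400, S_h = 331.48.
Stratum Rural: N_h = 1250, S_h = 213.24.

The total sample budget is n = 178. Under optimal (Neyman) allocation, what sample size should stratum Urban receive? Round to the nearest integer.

Neyman allocation: n_h = n · N_h S_h / Σ N_i S_i, with n = 178.
  stratum Urban: N_h·S_h = 1400·331.48 = 464072.00
  stratum Rural: N_h·S_h = 1250·213.24 = 266550.00
Σ N_h S_h = 730622.00
n for stratum Urban = 178·464072.00/730622.00 = 113.061 → 113

113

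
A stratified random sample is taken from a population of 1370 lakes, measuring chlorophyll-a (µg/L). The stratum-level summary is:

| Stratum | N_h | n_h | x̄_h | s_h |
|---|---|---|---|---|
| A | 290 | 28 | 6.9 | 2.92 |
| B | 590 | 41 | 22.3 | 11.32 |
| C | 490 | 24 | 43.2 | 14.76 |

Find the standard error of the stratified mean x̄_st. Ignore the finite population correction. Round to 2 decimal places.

V̂(x̄_st) = Σ W_h² s_h²/n_h, with W_h = N_h/N and N = 1370:
  stratum A: (290/1370)²·2.92²/28 = 0.0136447
  stratum B: (590/1370)²·11.32²/41 = 0.579658
  stratum C: (490/1370)²·14.76²/24 = 1.16121
V̂(x̄_st) = 1.75452
SE(x̄_st) = √1.75452 = 1.32458

SE(x̄_st) ≈ 1.32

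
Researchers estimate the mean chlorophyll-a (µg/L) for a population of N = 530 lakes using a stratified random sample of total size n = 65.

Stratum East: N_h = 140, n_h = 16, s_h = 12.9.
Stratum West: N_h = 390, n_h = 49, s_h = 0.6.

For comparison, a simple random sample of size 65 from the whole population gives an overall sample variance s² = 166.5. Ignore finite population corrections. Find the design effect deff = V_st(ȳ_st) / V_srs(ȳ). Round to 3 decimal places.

V̂(ȳ_st) = Σ W_h² s_h²/n_h, with W_h = N_h/N and N = 530:
  stratum East: (140/530)²·12.9²/16 = 0.725711
  stratum West: (390/530)²·0.6²/49 = 0.00397818
V_st = 0.729689
V_srs = s²/n = 166.5/65 = 2.56154
deff = V_st / V_srs = 0.729689/2.56154 = 0.2849

deff ≈ 0.285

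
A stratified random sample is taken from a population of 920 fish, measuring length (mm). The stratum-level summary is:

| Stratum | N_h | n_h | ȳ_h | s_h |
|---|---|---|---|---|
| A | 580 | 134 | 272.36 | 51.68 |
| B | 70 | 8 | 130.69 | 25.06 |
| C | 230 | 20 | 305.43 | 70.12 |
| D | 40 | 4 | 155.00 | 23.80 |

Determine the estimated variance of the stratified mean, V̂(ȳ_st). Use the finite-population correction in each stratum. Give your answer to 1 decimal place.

V̂(ȳ_st) = Σ W_h² (1 − n_h/N_h) s_h²/n_h, with W_h = N_h/N and N = 920:
  stratum A: (580/920)²·(1 − 134/580)·51.68²/134 = 6.09154
  stratum B: (70/920)²·(1 − 8/70)·25.06²/8 = 0.402519
  stratum C: (230/920)²·(1 − 20/230)·70.12²/20 = 14.029
  stratum D: (40/920)²·(1 − 4/40)·23.80²/4 = 0.240924
V̂(ȳ_st) = 20.7639

V̂(ȳ_st) ≈ 20.8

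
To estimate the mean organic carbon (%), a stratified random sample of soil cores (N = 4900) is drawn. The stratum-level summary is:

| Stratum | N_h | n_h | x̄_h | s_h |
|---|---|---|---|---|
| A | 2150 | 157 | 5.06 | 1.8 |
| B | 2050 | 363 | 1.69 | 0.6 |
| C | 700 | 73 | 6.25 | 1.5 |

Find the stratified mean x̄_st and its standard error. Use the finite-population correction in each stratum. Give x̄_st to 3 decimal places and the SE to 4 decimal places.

x̄_st = Σ W_h x̄_h = (2150·5.06 + 2050·1.69 + 700·6.25)/4900 = 3.82010
V̂(x̄_st) = Σ W_h² (1 − n_h/N_h) s_h²/n_h, with W_h = N_h/N and N = 4900:
  stratum A: (2150/4900)²·(1 − 157/2150)·1.8²/157 = 0.00368298
  stratum B: (2050/4900)²·(1 − 363/2050)·0.6²/363 = 0.000142848
  stratum C: (700/4900)²·(1 − 73/700)·1.5²/73 = 0.000563421
V̂(x̄_st) = 0.00438925
SE(x̄_st) = √0.00438925 = 0.0662514

x̄_st ≈ 3.820, SE ≈ 0.0663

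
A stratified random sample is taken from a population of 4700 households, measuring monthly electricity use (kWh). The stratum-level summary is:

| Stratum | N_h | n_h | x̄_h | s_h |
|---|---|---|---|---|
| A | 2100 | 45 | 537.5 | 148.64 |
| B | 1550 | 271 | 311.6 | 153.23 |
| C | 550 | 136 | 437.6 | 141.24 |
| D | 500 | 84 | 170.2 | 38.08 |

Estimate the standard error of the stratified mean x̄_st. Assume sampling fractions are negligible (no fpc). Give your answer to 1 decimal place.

V̂(x̄_st) = Σ W_h² s_h²/n_h, with W_h = N_h/N and N = 4700:
  stratum A: (2100/4700)²·148.64²/45 = 98.0171
  stratum B: (1550/4700)²·153.23²/271 = 9.42293
  stratum C: (550/4700)²·141.24²/136 = 2.00866
  stratum D: (500/4700)²·38.08²/84 = 0.19537
V̂(x̄_st) = 109.644
SE(x̄_st) = √109.644 = 10.4711

SE(x̄_st) ≈ 10.5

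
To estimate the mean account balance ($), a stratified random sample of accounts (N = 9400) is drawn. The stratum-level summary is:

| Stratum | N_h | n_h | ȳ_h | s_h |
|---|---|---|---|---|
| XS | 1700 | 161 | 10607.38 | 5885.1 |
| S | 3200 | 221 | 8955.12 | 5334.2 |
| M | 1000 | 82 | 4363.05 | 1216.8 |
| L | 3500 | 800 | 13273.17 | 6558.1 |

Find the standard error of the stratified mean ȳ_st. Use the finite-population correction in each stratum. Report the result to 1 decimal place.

SE(ȳ_st) ≈ 161.9

V̂(ȳ_st) = Σ W_h² (1 − n_h/N_h) s_h²/n_h, with W_h = N_h/N and N = 9400:
  stratum XS: (1700/9400)²·(1 − 161/1700)·5885.1²/161 = 6369.62
  stratum S: (3200/9400)²·(1 − 221/3200)·5334.2²/221 = 13890.3
  stratum M: (1000/9400)²·(1 − 82/1000)·1216.8²/82 = 187.591
  stratum L: (3500/9400)²·(1 − 800/3500)·6558.1²/800 = 5749.66
V̂(ȳ_st) = 26197.2
SE(ȳ_st) = √26197.2 = 161.855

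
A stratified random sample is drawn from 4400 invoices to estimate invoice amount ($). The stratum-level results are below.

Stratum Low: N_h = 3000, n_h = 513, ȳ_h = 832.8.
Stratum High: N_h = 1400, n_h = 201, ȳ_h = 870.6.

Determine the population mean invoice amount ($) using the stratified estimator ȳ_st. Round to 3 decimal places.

ȳ_st ≈ 844.827

N = Σ N_h = 4400. Stratum weights W_h = N_h/N.
ȳ_st = (3000·832.8 + 1400·870.6) / 4400 = 844.82727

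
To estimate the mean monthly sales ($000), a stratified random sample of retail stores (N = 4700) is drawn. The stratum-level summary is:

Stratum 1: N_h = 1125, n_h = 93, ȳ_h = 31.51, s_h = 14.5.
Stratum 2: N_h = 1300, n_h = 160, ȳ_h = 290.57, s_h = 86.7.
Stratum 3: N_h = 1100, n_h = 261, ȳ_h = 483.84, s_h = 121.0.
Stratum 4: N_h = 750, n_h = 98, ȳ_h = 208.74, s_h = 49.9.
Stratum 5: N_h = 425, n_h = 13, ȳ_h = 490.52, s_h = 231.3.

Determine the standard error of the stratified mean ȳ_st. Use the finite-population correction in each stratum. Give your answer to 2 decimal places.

SE(ȳ_st) ≈ 6.23

V̂(ȳ_st) = Σ W_h² (1 − n_h/N_h) s_h²/n_h, with W_h = N_h/N and N = 4700:
  stratum 1: (1125/4700)²·(1 − 93/1125)·14.5²/93 = 0.11882
  stratum 2: (1300/4700)²·(1 − 160/1300)·86.7²/160 = 3.15189
  stratum 3: (1100/4700)²·(1 − 261/1100)·121.0²/261 = 2.34363
  stratum 4: (750/4700)²·(1 − 98/750)·49.9²/98 = 0.562455
  stratum 5: (425/4700)²·(1 − 13/425)·231.3²/13 = 32.6211
V̂(ȳ_st) = 38.7979
SE(ȳ_st) = √38.7979 = 6.22879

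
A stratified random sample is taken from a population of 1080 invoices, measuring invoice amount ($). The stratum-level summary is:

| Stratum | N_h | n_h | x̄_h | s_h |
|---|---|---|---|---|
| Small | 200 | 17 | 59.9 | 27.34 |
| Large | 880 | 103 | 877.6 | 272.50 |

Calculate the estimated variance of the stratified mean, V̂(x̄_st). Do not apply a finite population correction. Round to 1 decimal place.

V̂(x̄_st) = Σ W_h² s_h²/n_h, with W_h = N_h/N and N = 1080:
  stratum Small: (200/1080)²·27.34²/17 = 1.50786
  stratum Large: (880/1080)²·272.50²/103 = 478.645
V̂(x̄_st) = 480.153

V̂(x̄_st) ≈ 480.2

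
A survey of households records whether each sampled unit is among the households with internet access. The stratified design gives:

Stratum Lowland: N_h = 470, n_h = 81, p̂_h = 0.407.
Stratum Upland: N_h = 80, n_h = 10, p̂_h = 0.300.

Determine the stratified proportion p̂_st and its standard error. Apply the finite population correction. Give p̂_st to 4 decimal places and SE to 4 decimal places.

p̂_st ≈ 0.3914, SE ≈ 0.0475

N = 550; stratum weights W_h = N_h/N.
p̂_st = Σ W_h p̂_h = (470·0.407 + 80·0.300)/550 = 0.39144
V̂(p̂_st) = Σ W_h² (1 − n_h/N_h) p̂_h(1−p̂_h)/(n_h−1):
  stratum Lowland: (470/550)²·(1 − 81/470)·0.407·0.593/80 = 0.0018234
  stratum Upland: (80/550)²·(1 − 10/80)·0.300·0.700/9 = 0.000431956
V̂(p̂_st) = 0.00225535; SE = √V̂ = 0.0474906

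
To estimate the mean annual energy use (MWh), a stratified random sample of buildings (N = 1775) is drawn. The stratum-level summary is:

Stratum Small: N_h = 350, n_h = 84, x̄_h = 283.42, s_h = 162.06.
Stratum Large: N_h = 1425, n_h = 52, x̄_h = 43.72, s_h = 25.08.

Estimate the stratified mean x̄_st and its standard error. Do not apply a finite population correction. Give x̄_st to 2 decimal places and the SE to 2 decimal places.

x̄_st = Σ W_h x̄_h = (350·283.42 + 1425·43.72)/1775 = 90.98479
V̂(x̄_st) = Σ W_h² s_h²/n_h, with W_h = N_h/N and N = 1775:
  stratum Small: (350/1775)²·162.06²/84 = 12.1566
  stratum Large: (1425/1775)²·25.08²/52 = 7.79623
V̂(x̄_st) = 19.9528
SE(x̄_st) = √19.9528 = 4.46686

x̄_st ≈ 90.98, SE ≈ 4.47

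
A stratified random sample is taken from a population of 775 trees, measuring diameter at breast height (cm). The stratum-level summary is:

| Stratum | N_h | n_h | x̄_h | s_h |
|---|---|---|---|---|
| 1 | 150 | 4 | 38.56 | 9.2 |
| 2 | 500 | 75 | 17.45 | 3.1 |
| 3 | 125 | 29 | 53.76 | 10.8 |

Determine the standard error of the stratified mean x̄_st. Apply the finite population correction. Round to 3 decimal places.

V̂(x̄_st) = Σ W_h² (1 − n_h/N_h) s_h²/n_h, with W_h = N_h/N and N = 775:
  stratum 1: (150/775)²·(1 − 4/150)·9.2²/4 = 0.771536
  stratum 2: (500/775)²·(1 − 75/500)·3.1²/75 = 0.0453333
  stratum 3: (125/775)²·(1 − 29/125)·10.8²/29 = 0.0803577
V̂(x̄_st) = 0.897227
SE(x̄_st) = √0.897227 = 0.947221

SE(x̄_st) ≈ 0.947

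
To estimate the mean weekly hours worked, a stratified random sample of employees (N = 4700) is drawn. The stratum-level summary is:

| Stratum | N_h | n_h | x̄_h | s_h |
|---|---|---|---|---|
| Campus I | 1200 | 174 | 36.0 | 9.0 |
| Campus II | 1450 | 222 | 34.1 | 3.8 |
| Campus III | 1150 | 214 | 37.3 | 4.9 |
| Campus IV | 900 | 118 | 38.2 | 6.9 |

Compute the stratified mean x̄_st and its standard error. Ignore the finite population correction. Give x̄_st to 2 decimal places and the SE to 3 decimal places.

x̄_st ≈ 36.15, SE ≈ 0.241

x̄_st = Σ W_h x̄_h = (1200·36.0 + 1450·34.1 + 1150·37.3 + 900·38.2)/4700 = 36.15319
V̂(x̄_st) = Σ W_h² s_h²/n_h, with W_h = N_h/N and N = 4700:
  stratum Campus I: (1200/4700)²·9.0²/174 = 0.0303461
  stratum Campus II: (1450/4700)²·3.8²/222 = 0.00619091
  stratum Campus III: (1150/4700)²·4.9²/214 = 0.00671705
  stratum Campus IV: (900/4700)²·6.9²/118 = 0.0147947
V̂(x̄_st) = 0.0580487
SE(x̄_st) = √0.0580487 = 0.240933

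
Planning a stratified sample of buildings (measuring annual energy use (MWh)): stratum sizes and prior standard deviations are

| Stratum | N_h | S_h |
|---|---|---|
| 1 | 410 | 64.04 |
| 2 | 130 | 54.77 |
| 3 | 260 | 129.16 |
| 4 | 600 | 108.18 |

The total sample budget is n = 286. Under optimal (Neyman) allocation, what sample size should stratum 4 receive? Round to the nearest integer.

Neyman allocation: n_h = n · N_h S_h / Σ N_i S_i, with n = 286.
  stratum 1: N_h·S_h = 410·64.04 = 26256.40
  stratum 2: N_h·S_h = 130·54.77 = 7120.10
  stratum 3: N_h·S_h = 260·129.16 = 33581.60
  stratum 4: N_h·S_h = 600·108.18 = 64908.00
Σ N_h S_h = 131866.10
n for stratum 4 = 286·64908.00/131866.10 = 140.777 → 141

141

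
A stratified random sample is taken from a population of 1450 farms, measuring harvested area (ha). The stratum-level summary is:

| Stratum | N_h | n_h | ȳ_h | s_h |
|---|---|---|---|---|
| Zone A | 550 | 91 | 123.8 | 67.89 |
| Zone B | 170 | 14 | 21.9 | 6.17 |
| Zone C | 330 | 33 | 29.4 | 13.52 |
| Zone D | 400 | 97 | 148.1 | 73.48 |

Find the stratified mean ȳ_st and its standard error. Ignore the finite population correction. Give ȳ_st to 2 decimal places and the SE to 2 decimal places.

ȳ_st = Σ W_h ȳ_h = (550·123.8 + 170·21.9 + 330·29.4 + 400·148.1)/1450 = 97.07241
V̂(ȳ_st) = Σ W_h² s_h²/n_h, with W_h = N_h/N and N = 1450:
  stratum Zone A: (550/1450)²·67.89²/91 = 7.28718
  stratum Zone B: (170/1450)²·6.17²/14 = 0.037377
  stratum Zone C: (330/1450)²·13.52²/33 = 0.286901
  stratum Zone D: (400/1450)²·73.48²/97 = 4.23595
V̂(ȳ_st) = 11.8474
SE(ȳ_st) = √11.8474 = 3.44201

ȳ_st ≈ 97.07, SE ≈ 3.44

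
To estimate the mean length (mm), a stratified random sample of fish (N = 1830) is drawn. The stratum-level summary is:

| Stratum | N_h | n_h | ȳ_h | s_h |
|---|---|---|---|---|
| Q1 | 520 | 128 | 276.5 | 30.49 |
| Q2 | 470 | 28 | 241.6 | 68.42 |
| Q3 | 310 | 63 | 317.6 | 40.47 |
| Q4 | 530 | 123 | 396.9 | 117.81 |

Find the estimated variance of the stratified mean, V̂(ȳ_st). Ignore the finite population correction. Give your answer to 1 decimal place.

V̂(ȳ_st) ≈ 21.8

V̂(ȳ_st) = Σ W_h² s_h²/n_h, with W_h = N_h/N and N = 1830:
  stratum Q1: (520/1830)²·30.49²/128 = 0.586421
  stratum Q2: (470/1830)²·68.42²/28 = 11.0281
  stratum Q3: (310/1830)²·40.47²/63 = 0.746014
  stratum Q4: (530/1830)²·117.81²/123 = 9.46474
V̂(ȳ_st) = 21.8253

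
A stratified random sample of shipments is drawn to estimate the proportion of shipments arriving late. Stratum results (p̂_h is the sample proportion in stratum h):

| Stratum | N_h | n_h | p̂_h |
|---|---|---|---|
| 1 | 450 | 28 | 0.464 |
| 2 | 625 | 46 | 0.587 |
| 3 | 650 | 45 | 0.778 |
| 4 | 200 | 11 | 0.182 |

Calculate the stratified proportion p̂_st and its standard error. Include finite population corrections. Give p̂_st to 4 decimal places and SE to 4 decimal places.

N = 1925; stratum weights W_h = N_h/N.
p̂_st = Σ W_h p̂_h = (450·0.464 + 625·0.587 + 650·0.778 + 200·0.182)/1925 = 0.58066
V̂(p̂_st) = Σ W_h² (1 − n_h/N_h) p̂_h(1−p̂_h)/(n_h−1):
  stratum 1: (450/1925)²·(1 − 28/450)·0.464·0.536/27 = 0.000472044
  stratum 2: (625/1925)²·(1 − 46/625)·0.587·0.413/45 = 0.000526105
  stratum 3: (650/1925)²·(1 − 45/650)·0.778·0.222/44 = 0.000416569
  stratum 4: (200/1925)²·(1 − 11/200)·0.182·0.818/10 = 0.000151864
V̂(p̂_st) = 0.00156658; SE = √V̂ = 0.0395801

p̂_st ≈ 0.5807, SE ≈ 0.0396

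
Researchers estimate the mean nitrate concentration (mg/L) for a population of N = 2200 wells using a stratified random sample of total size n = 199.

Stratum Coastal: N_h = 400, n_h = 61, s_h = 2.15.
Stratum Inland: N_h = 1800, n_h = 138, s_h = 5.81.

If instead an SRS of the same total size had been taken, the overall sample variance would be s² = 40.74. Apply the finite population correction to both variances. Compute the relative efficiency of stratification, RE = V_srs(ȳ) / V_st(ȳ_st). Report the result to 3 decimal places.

V̂(ȳ_st) = Σ W_h² (1 − n_h/N_h) s_h²/n_h, with W_h = N_h/N and N = 2200:
  stratum Coastal: (400/2200)²·(1 − 61/400)·2.15²/61 = 0.00212306
  stratum Inland: (1800/2200)²·(1 − 138/1800)·5.81²/138 = 0.151193
V_st = 0.153316
V_srs = (1 − 199/2200)·40.74/199 = 0.186205
Relative efficiency = V_srs / V_st = 0.186205/0.153316 = 1.2145

RE ≈ 1.215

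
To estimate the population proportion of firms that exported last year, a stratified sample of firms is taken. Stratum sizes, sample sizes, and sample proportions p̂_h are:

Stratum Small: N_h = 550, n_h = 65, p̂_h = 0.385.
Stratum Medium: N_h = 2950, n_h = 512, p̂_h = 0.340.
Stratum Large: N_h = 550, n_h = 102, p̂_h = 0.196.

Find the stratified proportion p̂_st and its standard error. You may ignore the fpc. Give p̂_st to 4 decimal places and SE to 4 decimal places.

N = 4050; stratum weights W_h = N_h/N.
p̂_st = Σ W_h p̂_h = (550·0.385 + 2950·0.340 + 550·0.196)/4050 = 0.32656
V̂(p̂_st) = Σ W_h² p̂_h(1−p̂_h)/(n_h−1):
  stratum Small: (550/4050)²·0.385·0.615/64 = 6.82293e-05
  stratum Medium: (2950/4050)²·0.340·0.660/511 = 0.000232989
  stratum Large: (550/4050)²·0.196·0.804/101 = 2.87744e-05
V̂(p̂_st) = 0.000329993; SE = √V̂ = 0.0181657

p̂_st ≈ 0.3266, SE ≈ 0.0182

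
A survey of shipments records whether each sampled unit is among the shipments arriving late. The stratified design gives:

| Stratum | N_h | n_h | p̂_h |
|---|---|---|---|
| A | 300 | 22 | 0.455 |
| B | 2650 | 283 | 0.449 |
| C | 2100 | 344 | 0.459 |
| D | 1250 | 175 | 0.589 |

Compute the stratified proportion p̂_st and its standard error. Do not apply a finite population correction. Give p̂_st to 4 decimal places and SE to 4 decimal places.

N = 6300; stratum weights W_h = N_h/N.
p̂_st = Σ W_h p̂_h = (300·0.455 + 2650·0.449 + 2100·0.459 + 1250·0.589)/6300 = 0.48040
V̂(p̂_st) = Σ W_h² p̂_h(1−p̂_h)/(n_h−1):
  stratum A: (300/6300)²·0.455·0.545/21 = 2.67763e-05
  stratum B: (2650/6300)²·0.449·0.551/282 = 0.000155224
  stratum C: (2100/6300)²·0.459·0.541/343 = 8.04402e-05
  stratum D: (1250/6300)²·0.589·0.411/174 = 5.47705e-05
V̂(p̂_st) = 0.000317211; SE = √V̂ = 0.0178104

p̂_st ≈ 0.4804, SE ≈ 0.0178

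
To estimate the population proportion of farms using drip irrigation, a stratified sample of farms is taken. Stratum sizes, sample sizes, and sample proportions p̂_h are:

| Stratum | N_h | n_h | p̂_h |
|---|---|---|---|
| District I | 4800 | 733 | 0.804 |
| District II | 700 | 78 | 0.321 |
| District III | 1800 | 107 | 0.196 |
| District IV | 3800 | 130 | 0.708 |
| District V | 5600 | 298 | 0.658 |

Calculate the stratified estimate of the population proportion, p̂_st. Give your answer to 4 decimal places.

N = 16700; stratum weights W_h = N_h/N.
p̂_st = Σ W_h p̂_h = (4800·0.804 + 700·0.321 + 1800·0.196 + 3800·0.708 + 5600·0.658)/16700 = 0.64742

p̂_st ≈ 0.6474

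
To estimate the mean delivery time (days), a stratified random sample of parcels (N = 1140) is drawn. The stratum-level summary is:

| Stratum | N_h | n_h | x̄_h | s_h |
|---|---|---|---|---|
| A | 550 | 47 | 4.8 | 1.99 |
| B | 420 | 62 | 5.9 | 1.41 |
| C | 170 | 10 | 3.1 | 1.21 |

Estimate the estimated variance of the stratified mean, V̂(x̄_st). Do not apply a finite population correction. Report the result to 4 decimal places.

V̂(x̄_st) = Σ W_h² s_h²/n_h, with W_h = N_h/N and N = 1140:
  stratum A: (550/1140)²·1.99²/47 = 0.0196121
  stratum B: (420/1140)²·1.41²/62 = 0.00435247
  stratum C: (170/1140)²·1.21²/10 = 0.00325581
V̂(x̄_st) = 0.0272204

V̂(x̄_st) ≈ 0.0272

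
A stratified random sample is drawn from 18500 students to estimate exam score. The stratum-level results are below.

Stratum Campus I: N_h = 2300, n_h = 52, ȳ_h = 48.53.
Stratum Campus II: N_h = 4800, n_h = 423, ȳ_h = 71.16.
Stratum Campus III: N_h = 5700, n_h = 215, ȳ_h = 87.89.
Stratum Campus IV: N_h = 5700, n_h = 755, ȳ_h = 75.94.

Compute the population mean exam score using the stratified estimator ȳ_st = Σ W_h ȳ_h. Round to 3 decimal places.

N = Σ N_h = 18500. Stratum weights W_h = N_h/N.
ȳ_st = (2300·48.53 + 4800·71.16 + 5700·87.89 + 5700·75.94) / 18500 = 74.97395

ȳ_st ≈ 74.974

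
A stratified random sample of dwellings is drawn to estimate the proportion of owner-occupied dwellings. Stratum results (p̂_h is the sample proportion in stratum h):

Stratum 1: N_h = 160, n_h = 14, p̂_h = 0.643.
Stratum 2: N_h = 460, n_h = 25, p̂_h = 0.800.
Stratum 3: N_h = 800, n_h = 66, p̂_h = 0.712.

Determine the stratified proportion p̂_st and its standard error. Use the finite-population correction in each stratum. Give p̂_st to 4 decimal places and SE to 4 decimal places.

N = 1420; stratum weights W_h = N_h/N.
p̂_st = Σ W_h p̂_h = (160·0.643 + 460·0.800 + 800·0.712)/1420 = 0.73273
V̂(p̂_st) = Σ W_h² (1 − n_h/N_h) p̂_h(1−p̂_h)/(n_h−1):
  stratum 1: (160/1420)²·(1 − 14/160)·0.643·0.357/13 = 0.000204565
  stratum 2: (460/1420)²·(1 − 25/460)·0.800·0.200/24 = 0.000661575
  stratum 3: (800/1420)²·(1 − 66/800)·0.712·0.288/65 = 0.000918689
V̂(p̂_st) = 0.00178483; SE = √V̂ = 0.0422472

p̂_st ≈ 0.7327, SE ≈ 0.0422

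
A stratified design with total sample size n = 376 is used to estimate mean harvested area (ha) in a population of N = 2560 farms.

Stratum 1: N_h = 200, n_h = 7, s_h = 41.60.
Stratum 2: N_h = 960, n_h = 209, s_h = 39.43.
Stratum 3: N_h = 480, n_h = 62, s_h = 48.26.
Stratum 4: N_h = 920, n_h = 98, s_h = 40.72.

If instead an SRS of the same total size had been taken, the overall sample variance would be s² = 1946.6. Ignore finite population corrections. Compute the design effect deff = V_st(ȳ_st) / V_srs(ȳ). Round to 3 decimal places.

V̂(ȳ_st) = Σ W_h² s_h²/n_h, with W_h = N_h/N and N = 2560:
  stratum 1: (200/2560)²·41.60²/7 = 1.50893
  stratum 2: (960/2560)²·39.43²/209 = 1.04609
  stratum 3: (480/2560)²·48.26²/62 = 1.32064
  stratum 4: (920/2560)²·40.72²/98 = 2.18517
V_st = 6.06083
V_srs = s²/n = 1946.6/376 = 5.17713
deff = V_st / V_srs = 6.06083/5.17713 = 1.1707

deff ≈ 1.171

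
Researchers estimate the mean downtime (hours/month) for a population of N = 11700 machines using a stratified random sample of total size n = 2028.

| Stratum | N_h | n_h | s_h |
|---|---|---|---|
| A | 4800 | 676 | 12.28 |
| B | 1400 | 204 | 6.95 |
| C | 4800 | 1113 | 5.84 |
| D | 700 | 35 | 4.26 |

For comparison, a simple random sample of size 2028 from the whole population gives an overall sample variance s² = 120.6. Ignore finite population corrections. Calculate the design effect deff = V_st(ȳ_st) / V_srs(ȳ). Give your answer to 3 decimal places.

V̂(ȳ_st) = Σ W_h² s_h²/n_h, with W_h = N_h/N and N = 11700:
  stratum A: (4800/11700)²·12.28²/676 = 0.0375458
  stratum B: (1400/11700)²·6.95²/204 = 0.00339019
  stratum C: (4800/11700)²·5.84²/1113 = 0.00515752
  stratum D: (700/11700)²·4.26²/35 = 0.00185599
V_st = 0.0479495
V_srs = s²/n = 120.6/2028 = 0.0594675
deff = V_st / V_srs = 0.0479495/0.0594675 = 0.8063

deff ≈ 0.806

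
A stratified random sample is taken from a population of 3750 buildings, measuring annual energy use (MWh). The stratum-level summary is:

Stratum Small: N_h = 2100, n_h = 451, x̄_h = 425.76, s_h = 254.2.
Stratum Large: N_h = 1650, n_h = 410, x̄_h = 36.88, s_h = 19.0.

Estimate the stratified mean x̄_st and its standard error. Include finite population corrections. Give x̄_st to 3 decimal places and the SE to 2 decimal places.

x̄_st = Σ W_h x̄_h = (2100·425.76 + 1650·36.88)/3750 = 254.65280
V̂(x̄_st) = Σ W_h² (1 − n_h/N_h) s_h²/n_h, with W_h = N_h/N and N = 3750:
  stratum Small: (2100/3750)²·(1 − 451/2100)·254.2²/451 = 35.2819
  stratum Large: (1650/3750)²·(1 − 410/1650)·19.0²/410 = 0.128105
V̂(x̄_st) = 35.41
SE(x̄_st) = √35.41 = 5.95063

x̄_st ≈ 254.653, SE ≈ 5.95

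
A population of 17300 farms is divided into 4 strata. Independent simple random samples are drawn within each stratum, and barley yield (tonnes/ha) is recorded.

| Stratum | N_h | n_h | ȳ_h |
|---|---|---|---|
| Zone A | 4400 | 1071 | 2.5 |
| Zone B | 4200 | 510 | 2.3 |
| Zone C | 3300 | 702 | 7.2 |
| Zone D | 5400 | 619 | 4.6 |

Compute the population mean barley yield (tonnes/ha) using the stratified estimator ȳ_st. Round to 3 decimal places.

N = Σ N_h = 17300. Stratum weights W_h = N_h/N.
ȳ_st = (4400·2.5 + 4200·2.3 + 3300·7.2 + 5400·4.6) / 17300 = 4.00347

ȳ_st ≈ 4.003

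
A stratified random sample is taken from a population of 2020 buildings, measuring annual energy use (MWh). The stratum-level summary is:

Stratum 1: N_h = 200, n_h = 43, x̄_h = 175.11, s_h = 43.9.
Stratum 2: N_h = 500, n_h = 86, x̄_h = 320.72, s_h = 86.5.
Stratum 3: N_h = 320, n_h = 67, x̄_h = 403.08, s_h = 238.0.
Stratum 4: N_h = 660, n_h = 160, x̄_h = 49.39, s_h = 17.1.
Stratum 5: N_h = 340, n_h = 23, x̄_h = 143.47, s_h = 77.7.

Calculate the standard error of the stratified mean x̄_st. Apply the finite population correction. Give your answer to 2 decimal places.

V̂(x̄_st) = Σ W_h² (1 − n_h/N_h) s_h²/n_h, with W_h = N_h/N and N = 2020:
  stratum 1: (200/2020)²·(1 − 43/200)·43.9²/43 = 0.344895
  stratum 2: (500/2020)²·(1 − 86/500)·86.5²/86 = 4.41369
  stratum 3: (320/2020)²·(1 − 67/320)·238.0²/67 = 16.7744
  stratum 4: (660/2020)²·(1 − 160/660)·17.1²/160 = 0.147803
  stratum 5: (340/2020)²·(1 − 23/340)·77.7²/23 = 6.93345
V̂(x̄_st) = 28.6142
SE(x̄_st) = √28.6142 = 5.34923

SE(x̄_st) ≈ 5.35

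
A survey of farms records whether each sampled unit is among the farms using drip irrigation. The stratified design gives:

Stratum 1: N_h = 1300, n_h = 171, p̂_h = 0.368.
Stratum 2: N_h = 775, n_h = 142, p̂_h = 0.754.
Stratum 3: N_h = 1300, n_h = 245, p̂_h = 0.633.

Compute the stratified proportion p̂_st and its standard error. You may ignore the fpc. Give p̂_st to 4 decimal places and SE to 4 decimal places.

p̂_st ≈ 0.5587, SE ≈ 0.0203

N = 3375; stratum weights W_h = N_h/N.
p̂_st = Σ W_h p̂_h = (1300·0.368 + 775·0.754 + 1300·0.633)/3375 = 0.55871
V̂(p̂_st) = Σ W_h² p̂_h(1−p̂_h)/(n_h−1):
  stratum 1: (1300/3375)²·0.368·0.632/170 = 0.000202981
  stratum 2: (775/3375)²·0.754·0.246/141 = 6.93654e-05
  stratum 3: (1300/3375)²·0.633·0.367/244 = 0.00014126
V̂(p̂_st) = 0.000413606; SE = √V̂ = 0.0203373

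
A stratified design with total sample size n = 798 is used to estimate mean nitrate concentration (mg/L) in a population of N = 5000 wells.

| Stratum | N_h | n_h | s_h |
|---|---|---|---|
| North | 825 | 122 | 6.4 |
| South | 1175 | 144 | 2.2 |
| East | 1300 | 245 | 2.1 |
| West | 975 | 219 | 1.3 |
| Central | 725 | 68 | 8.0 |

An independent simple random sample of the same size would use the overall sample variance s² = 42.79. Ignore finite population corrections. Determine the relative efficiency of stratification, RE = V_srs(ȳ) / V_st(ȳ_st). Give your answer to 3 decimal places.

RE ≈ 1.660

V̂(ȳ_st) = Σ W_h² s_h²/n_h, with W_h = N_h/N and N = 5000:
  stratum North: (825/5000)²·6.4²/122 = 0.00914046
  stratum South: (1175/5000)²·2.2²/144 = 0.00185617
  stratum East: (1300/5000)²·2.1²/245 = 0.0012168
  stratum West: (975/5000)²·1.3²/219 = 0.000293435
  stratum Central: (725/5000)²·8.0²/68 = 0.0197882
V_st = 0.0322951
V_srs = s²/n = 42.79/798 = 0.0536216
Relative efficiency = V_srs / V_st = 0.0536216/0.0322951 = 1.6604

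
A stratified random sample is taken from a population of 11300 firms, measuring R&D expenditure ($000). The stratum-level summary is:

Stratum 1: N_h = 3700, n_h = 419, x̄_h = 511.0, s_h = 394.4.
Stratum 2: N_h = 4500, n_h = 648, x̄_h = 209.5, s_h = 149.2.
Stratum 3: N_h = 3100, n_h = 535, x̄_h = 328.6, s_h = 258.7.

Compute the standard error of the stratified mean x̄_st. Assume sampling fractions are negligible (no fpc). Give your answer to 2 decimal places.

SE(x̄_st) ≈ 7.39

V̂(x̄_st) = Σ W_h² s_h²/n_h, with W_h = N_h/N and N = 11300:
  stratum 1: (3700/11300)²·394.4²/419 = 39.8021
  stratum 2: (4500/11300)²·149.2²/648 = 5.44792
  stratum 3: (3100/11300)²·258.7²/535 = 9.41468
V̂(x̄_st) = 54.6647
SE(x̄_st) = √54.6647 = 7.39356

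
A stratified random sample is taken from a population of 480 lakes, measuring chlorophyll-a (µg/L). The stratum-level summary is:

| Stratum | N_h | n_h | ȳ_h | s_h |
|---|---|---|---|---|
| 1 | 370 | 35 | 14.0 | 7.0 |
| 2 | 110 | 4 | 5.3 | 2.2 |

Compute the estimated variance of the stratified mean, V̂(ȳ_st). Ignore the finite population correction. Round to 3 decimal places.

V̂(ȳ_st) = Σ W_h² s_h²/n_h, with W_h = N_h/N and N = 480:
  stratum 1: (370/480)²·7.0²/35 = 0.831858
  stratum 2: (110/480)²·2.2²/4 = 0.063546
V̂(ȳ_st) = 0.895404

V̂(ȳ_st) ≈ 0.895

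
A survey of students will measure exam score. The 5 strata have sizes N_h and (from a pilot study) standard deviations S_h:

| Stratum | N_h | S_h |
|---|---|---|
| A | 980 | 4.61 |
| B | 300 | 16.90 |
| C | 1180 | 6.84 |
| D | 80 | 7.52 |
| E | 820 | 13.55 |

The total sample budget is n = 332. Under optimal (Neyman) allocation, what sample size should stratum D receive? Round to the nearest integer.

7

Neyman allocation: n_h = n · N_h S_h / Σ N_i S_i, with n = 332.
  stratum A: N_h·S_h = 980·4.61 = 4517.80
  stratum B: N_h·S_h = 300·16.90 = 5070.00
  stratum C: N_h·S_h = 1180·6.84 = 8071.20
  stratum D: N_h·S_h = 80·7.52 = 601.60
  stratum E: N_h·S_h = 820·13.55 = 11111.00
Σ N_h S_h = 29371.60
n for stratum D = 332·601.60/29371.60 = 6.800 → 7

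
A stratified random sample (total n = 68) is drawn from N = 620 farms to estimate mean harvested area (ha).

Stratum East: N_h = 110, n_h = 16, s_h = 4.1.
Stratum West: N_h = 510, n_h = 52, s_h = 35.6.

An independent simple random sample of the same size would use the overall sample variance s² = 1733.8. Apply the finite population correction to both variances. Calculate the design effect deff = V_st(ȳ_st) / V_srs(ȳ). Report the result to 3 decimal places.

V̂(ȳ_st) = Σ W_h² (1 − n_h/N_h) s_h²/n_h, with W_h = N_h/N and N = 620:
  stratum East: (110/620)²·(1 − 16/110)·4.1²/16 = 0.0282608
  stratum West: (510/620)²·(1 − 52/510)·35.6²/52 = 14.8098
V_st = 14.8381
V_srs = (1 − 68/620)·1733.8/68 = 22.7006
deff = V_st / V_srs = 14.8381/22.7006 = 0.6536

deff ≈ 0.654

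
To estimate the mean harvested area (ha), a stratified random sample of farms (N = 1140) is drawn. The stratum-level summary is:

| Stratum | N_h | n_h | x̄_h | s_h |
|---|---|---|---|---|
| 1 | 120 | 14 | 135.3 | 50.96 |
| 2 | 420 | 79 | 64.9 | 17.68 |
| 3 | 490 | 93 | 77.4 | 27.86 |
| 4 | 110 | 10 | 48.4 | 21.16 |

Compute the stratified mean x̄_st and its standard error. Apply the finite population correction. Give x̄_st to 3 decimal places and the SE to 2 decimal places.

x̄_st ≈ 76.091, SE ≈ 1.97

x̄_st = Σ W_h x̄_h = (120·135.3 + 420·64.9 + 490·77.4 + 110·48.4)/1140 = 76.09123
V̂(x̄_st) = Σ W_h² (1 − n_h/N_h) s_h²/n_h, with W_h = N_h/N and N = 1140:
  stratum 1: (120/1140)²·(1 − 14/120)·50.96²/14 = 1.81555
  stratum 2: (420/1140)²·(1 − 79/420)·17.68²/79 = 0.436045
  stratum 3: (490/1140)²·(1 − 93/490)·27.86²/93 = 1.24927
  stratum 4: (110/1140)²·(1 − 10/110)·21.16²/10 = 0.378978
V̂(x̄_st) = 3.87984
SE(x̄_st) = √3.87984 = 1.96973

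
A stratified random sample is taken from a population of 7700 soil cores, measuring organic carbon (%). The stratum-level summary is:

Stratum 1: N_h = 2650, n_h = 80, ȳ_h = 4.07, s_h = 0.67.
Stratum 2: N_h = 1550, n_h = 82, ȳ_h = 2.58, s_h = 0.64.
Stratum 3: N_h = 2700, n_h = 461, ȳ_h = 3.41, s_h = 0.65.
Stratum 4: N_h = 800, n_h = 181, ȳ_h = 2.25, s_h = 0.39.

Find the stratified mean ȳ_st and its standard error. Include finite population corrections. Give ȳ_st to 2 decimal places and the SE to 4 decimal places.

ȳ_st ≈ 3.35, SE ≈ 0.0306

ȳ_st = Σ W_h ȳ_h = (2650·4.07 + 1550·2.58 + 2700·3.41 + 800·2.25)/7700 = 3.34955
V̂(ȳ_st) = Σ W_h² (1 − n_h/N_h) s_h²/n_h, with W_h = N_h/N and N = 7700:
  stratum 1: (2650/7700)²·(1 − 80/2650)·0.67²/80 = 0.000644551
  stratum 2: (1550/7700)²·(1 − 82/1550)·0.64²/82 = 0.0001917
  stratum 3: (2700/7700)²·(1 − 461/2700)·0.65²/461 = 9.34463e-05
  stratum 4: (800/7700)²·(1 − 181/800)·0.39²/181 = 7.01859e-06
V̂(ȳ_st) = 0.000936716
SE(ȳ_st) = √0.000936716 = 0.0306058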